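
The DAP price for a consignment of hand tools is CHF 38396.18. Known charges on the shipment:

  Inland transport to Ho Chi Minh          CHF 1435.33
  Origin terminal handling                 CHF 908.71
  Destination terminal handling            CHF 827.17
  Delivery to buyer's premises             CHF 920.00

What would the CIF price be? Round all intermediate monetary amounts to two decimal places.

Not relevant to the conversion: inland to port, origin terminal — on the seller under both DAP and CIF; already in the DAP price and stays in the CIF price.
From DAP to CIF, the seller no longer bears: destination terminal, delivery.
CIF price = 38396.18 − 827.17 − 920.00 = 36649.01

CIF price: CHF 36649.01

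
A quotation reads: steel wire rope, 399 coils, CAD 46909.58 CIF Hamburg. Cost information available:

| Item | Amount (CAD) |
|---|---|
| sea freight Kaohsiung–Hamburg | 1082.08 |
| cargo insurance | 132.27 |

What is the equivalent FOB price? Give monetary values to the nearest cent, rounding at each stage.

From CIF to FOB, the seller no longer bears: freight, insurance.
FOB price = 46909.58 − 1082.08 − 132.27 = 45695.23

FOB price: CAD 45695.23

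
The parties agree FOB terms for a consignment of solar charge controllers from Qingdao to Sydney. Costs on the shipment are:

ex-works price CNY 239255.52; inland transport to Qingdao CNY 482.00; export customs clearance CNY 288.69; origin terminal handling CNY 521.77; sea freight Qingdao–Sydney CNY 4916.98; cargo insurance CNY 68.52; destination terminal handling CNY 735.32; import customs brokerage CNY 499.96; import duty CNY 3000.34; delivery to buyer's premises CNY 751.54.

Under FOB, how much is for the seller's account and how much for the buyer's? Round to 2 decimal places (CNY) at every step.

FOB: the seller bears costs until goods are on board at the origin port; the buyer bears freight, insurance and all costs thereafter.
Seller's account: goods 239255.52 + inland to port 482.00 + export clearance 288.69 + origin terminal 521.77 = 240547.98
Buyer's account: freight 4916.98 + insurance 68.52 + destination terminal 735.32 + brokerage 499.96 + duty 3000.34 + delivery 751.54 = 9972.66

Seller: CNY 240547.98; buyer: CNY 9972.66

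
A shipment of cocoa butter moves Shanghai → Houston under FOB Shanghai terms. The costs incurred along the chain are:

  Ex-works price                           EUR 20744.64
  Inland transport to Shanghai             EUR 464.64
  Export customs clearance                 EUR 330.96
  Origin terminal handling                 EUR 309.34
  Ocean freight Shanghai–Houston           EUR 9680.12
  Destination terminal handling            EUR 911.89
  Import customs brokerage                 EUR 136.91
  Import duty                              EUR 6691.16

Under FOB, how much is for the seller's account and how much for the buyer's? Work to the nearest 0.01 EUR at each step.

Seller: EUR 21849.58; buyer: EUR 17420.08

FOB: the seller bears costs until goods are on board at the origin port; the buyer bears freight, insurance and all costs thereafter.
Seller's account: goods 20744.64 + inland to port 464.64 + export clearance 330.96 + origin terminal 309.34 = 21849.58
Buyer's account: freight 9680.12 + destination terminal 911.89 + brokerage 136.91 + duty 6691.16 = 17420.08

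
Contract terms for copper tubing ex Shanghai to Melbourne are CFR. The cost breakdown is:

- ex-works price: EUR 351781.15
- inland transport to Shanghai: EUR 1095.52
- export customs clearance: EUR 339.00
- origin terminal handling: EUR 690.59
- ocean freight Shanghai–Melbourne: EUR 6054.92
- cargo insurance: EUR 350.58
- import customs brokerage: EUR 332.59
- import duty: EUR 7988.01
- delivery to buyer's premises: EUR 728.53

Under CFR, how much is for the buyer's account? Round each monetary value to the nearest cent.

CFR: the seller pays costs through ocean freight to the destination port, but not insurance.
Seller's account: goods 351781.15 + inland to port 1095.52 + export clearance 339.00 + origin terminal 690.59 + freight 6054.92 = 359961.18
Buyer's account: insurance 350.58 + brokerage 332.59 + duty 7988.01 + delivery 728.53 = 9399.71

Buyer's account: EUR 9399.71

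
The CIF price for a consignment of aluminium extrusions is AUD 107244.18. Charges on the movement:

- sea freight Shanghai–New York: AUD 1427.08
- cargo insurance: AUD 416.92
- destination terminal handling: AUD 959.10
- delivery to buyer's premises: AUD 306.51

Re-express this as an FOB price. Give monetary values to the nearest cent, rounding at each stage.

Not relevant to the conversion: delivery, destination terminal — on the buyer under both terms; not part of either seller's price.
From CIF to FOB, the seller no longer bears: freight, insurance.
FOB price = 107244.18 − 1427.08 − 416.92 = 105400.18

FOB price: AUD 105400.18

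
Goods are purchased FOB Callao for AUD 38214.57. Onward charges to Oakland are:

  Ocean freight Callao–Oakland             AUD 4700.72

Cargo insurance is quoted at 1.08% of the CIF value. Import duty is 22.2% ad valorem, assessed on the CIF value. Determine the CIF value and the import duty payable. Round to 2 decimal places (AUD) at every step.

Let C be the CIF value. C = FOB price + freight + 1.08% × C
C − 1.08% × C = 38214.57 + 4700.72
0.9892 × C = 42915.29
C = 42915.29 / 0.9892 = 43383.84
Insurance premium = 1.08% × 43383.84 = 468.55
Import duty = 43383.84 × 22.2% = 9631.21

CIF value: AUD 43383.84; import duty: AUD 9631.21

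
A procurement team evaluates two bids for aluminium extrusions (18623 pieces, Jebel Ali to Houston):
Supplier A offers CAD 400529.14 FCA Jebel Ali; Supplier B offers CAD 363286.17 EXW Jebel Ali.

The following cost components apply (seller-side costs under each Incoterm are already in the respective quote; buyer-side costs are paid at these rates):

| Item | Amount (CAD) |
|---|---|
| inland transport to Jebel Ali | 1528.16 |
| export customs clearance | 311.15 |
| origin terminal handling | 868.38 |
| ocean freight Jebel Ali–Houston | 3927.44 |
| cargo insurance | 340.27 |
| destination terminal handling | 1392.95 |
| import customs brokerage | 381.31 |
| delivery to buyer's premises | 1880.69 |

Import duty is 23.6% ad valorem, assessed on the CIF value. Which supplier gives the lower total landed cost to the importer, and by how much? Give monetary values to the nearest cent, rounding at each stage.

Supplier A (FCA):
CIF value = FCA price + origin terminal + freight + insurance = 400529.14 + 868.38 + 3927.44 + 340.27 = 405665.23
Import duty = 405665.23 × 23.6% = 95736.99
Buyer bears (A): 868.38 + 3927.44 + 340.27 + 1392.95 + 381.31 + 1880.69 = 8791.04
Landed cost (A) = invoice 400529.14 + 8791.04 + duty 95736.99 = 505057.17
Supplier B (EXW):
CIF value = EXW price + inland to port + export clearance + origin terminal + freight + insurance = 363286.17 + 1528.16 + 311.15 + 868.38 + 3927.44 + 340.27 = 370261.57
Import duty = 370261.57 × 23.6% = 87381.73
Buyer bears (B): 1528.16 + 311.15 + 868.38 + 3927.44 + 340.27 + 1392.95 + 381.31 + 1880.69 = 10630.35
Landed cost (B) = invoice 363286.17 + 10630.35 + duty 87381.73 = 461298.25
Difference = |505057.17 − 461298.25| = 43758.92

Supplier B is cheaper by CAD 43758.92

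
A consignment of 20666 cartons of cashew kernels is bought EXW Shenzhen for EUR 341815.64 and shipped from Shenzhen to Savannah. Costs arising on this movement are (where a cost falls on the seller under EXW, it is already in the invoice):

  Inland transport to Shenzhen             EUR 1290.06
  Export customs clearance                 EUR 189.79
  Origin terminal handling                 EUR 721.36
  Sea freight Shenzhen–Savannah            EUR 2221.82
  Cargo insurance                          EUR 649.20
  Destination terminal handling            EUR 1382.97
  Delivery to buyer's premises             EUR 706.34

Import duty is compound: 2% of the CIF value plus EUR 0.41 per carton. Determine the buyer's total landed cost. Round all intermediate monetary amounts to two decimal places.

EXW: the seller makes goods available at their premises; the buyer bears all onward costs.
CIF value = EXW price + inland to port + export clearance + origin terminal + freight + insurance = 341815.64 + 1290.06 + 189.79 + 721.36 + 2221.82 + 649.20 = 346887.87
Ad valorem component: 346887.87 × 2% = 6937.76
Specific component: 20666 × 0.41 = 8473.06
Import duty = 6937.76 + 8473.06 = 15410.82
Buyer bears: inland to port 1290.06 + export clearance 189.79 + origin terminal 721.36 + freight 2221.82 + insurance 649.20 + destination terminal 1382.97 + delivery 706.34 + duty 15410.82 = 22572.36
Landed cost = invoice 341815.64 + 22572.36 = 364388.00

Total landed cost: EUR 364388.00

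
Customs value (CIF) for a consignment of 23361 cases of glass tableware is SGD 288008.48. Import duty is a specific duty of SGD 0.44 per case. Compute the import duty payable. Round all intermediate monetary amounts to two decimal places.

Import duty: SGD 10278.84

Import duty = 23361 × 0.44 = 10278.84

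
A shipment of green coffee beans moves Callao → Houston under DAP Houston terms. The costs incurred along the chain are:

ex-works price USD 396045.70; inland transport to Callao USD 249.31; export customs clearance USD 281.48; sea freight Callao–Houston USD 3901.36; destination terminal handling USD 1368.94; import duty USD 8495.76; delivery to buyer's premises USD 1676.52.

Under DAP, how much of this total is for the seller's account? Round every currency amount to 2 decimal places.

Seller's account: USD 403523.31

DAP: the seller bears all costs to the named destination except import duty and clearance.
Seller's account: goods 396045.70 + inland to port 249.31 + export clearance 281.48 + freight 3901.36 + destination terminal 1368.94 + delivery 1676.52 = 403523.31
Buyer's account: duty 8495.76 = 8495.76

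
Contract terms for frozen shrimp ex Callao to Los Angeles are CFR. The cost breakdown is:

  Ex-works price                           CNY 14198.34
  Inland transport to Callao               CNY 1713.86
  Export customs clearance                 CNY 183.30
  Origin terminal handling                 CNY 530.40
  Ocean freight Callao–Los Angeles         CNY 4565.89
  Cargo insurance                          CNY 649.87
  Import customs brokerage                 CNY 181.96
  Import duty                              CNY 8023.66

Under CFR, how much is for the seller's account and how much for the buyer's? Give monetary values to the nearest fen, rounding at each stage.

Seller: CNY 21191.79; buyer: CNY 8855.49

CFR: the seller pays costs through ocean freight to the destination port, but not insurance.
Seller's account: goods 14198.34 + inland to port 1713.86 + export clearance 183.30 + origin terminal 530.40 + freight 4565.89 = 21191.79
Buyer's account: insurance 649.87 + brokerage 181.96 + duty 8023.66 = 8855.49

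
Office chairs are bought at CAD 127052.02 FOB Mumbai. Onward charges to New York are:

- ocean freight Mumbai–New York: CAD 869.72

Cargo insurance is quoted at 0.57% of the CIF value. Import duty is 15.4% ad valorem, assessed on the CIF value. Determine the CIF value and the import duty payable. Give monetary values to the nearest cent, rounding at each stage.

CIF value: CAD 128655.07; import duty: CAD 19812.88

Let C be the CIF value. C = FOB price + freight + 0.57% × C
C − 0.57% × C = 127052.02 + 869.72
0.9943 × C = 127921.74
C = 127921.74 / 0.9943 = 128655.07
Insurance premium = 0.57% × 128655.07 = 733.33
Import duty = 128655.07 × 15.4% = 19812.88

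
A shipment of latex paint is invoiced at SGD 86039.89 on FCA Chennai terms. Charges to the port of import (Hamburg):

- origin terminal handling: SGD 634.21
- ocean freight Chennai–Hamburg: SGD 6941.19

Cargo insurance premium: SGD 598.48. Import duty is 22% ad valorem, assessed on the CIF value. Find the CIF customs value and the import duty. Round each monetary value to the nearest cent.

CIF = FCA price + pre-shipment costs + freight + insurance
CIF = 86039.89 + 634.21 + 6941.19 + 598.48 = 94213.77
Import duty = 94213.77 × 22% = 20727.03

CIF value: SGD 94213.77; import duty: SGD 20727.03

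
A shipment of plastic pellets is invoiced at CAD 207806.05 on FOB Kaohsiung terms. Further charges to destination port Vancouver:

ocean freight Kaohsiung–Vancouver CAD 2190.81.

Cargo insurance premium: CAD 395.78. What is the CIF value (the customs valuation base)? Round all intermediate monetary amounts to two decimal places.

CIF = FOB price + freight + insurance
CIF = 207806.05 + 2190.81 + 395.78 = 210392.64

CIF value: CAD 210392.64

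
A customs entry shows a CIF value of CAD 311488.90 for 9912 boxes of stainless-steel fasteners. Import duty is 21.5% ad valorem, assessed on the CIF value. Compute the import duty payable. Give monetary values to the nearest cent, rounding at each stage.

Import duty = 311488.90 × 21.5% = 66970.11

Import duty: CAD 66970.11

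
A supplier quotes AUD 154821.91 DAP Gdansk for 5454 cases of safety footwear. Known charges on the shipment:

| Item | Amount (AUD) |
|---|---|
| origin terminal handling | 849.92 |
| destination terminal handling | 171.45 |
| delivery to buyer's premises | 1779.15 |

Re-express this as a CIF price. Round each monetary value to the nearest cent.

CIF price: AUD 152871.31

Not relevant to the conversion: origin terminal — on the seller under both DAP and CIF; already in the DAP price and stays in the CIF price.
From DAP to CIF, the seller no longer bears: destination terminal, delivery.
CIF price = 154821.91 − 171.45 − 1779.15 = 152871.31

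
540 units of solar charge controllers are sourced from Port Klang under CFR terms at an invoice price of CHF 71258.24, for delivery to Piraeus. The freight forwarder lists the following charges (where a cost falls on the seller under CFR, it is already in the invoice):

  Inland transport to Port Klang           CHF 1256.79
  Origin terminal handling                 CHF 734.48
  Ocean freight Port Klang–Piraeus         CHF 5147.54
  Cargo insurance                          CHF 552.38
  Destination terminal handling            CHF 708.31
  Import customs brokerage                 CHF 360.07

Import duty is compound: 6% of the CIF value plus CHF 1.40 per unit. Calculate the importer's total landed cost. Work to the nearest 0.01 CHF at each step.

Total landed cost: CHF 77943.64

CFR: the seller pays costs through ocean freight to the destination port, but not insurance.
Already in the invoice (seller's account under CFR): inland to port, origin terminal, freight — exclude.
CIF value = CFR price + insurance = 71258.24 + 552.38 = 71810.62
Ad valorem component: 71810.62 × 6% = 4308.64
Specific component: 540 × 1.40 = 756.00
Import duty = 4308.64 + 756.00 = 5064.64
Buyer bears: insurance 552.38 + destination terminal 708.31 + brokerage 360.07 + duty 5064.64 = 6685.40
Landed cost = invoice 71258.24 + 6685.40 = 77943.64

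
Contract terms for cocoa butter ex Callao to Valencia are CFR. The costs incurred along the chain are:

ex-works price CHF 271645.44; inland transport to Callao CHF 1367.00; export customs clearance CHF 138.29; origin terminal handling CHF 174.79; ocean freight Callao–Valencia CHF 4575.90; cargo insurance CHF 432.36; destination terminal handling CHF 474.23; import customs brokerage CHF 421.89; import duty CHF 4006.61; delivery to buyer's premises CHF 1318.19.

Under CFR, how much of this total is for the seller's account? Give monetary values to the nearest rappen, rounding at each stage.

CFR: the seller pays costs through ocean freight to the destination port, but not insurance.
Seller's account: goods 271645.44 + inland to port 1367.00 + export clearance 138.29 + origin terminal 174.79 + freight 4575.90 = 277901.42
Buyer's account: insurance 432.36 + destination terminal 474.23 + brokerage 421.89 + duty 4006.61 + delivery 1318.19 = 6653.28

Seller's account: CHF 277901.42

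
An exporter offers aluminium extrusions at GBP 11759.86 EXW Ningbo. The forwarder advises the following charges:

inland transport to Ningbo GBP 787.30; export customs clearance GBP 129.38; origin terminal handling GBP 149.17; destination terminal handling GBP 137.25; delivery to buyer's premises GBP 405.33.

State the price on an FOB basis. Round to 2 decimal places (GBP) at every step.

FOB price: GBP 12825.71

Not relevant to the conversion: delivery, destination terminal — on the buyer under both terms; not part of either seller's price.
From EXW to FOB, the seller additionally bears: inland to port, export clearance, origin terminal.
FOB price = 11759.86 + 787.30 + 129.38 + 149.17 = 12825.71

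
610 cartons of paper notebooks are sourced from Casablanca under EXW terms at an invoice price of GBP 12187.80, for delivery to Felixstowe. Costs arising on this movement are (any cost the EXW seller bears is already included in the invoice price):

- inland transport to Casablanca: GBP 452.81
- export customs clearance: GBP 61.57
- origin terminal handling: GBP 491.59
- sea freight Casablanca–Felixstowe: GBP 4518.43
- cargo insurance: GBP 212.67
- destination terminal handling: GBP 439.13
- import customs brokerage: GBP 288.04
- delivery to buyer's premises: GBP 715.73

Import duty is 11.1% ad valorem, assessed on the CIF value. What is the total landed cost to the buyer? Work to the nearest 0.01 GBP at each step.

Total landed cost: GBP 21357.43

EXW: the seller makes goods available at their premises; the buyer bears all onward costs.
CIF value = EXW price + inland to port + export clearance + origin terminal + freight + insurance = 12187.80 + 452.81 + 61.57 + 491.59 + 4518.43 + 212.67 = 17924.87
Import duty = 17924.87 × 11.1% = 1989.66
Buyer bears: inland to port 452.81 + export clearance 61.57 + origin terminal 491.59 + freight 4518.43 + insurance 212.67 + destination terminal 439.13 + brokerage 288.04 + delivery 715.73 + duty 1989.66 = 9169.63
Landed cost = invoice 12187.80 + 9169.63 = 21357.43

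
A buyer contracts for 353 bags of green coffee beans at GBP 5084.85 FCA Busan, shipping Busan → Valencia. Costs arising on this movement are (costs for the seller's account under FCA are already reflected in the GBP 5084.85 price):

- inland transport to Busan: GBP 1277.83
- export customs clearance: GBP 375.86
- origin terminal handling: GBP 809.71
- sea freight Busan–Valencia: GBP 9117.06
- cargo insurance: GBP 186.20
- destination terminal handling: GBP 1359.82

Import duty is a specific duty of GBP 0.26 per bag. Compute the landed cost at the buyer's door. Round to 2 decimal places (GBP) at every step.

Total landed cost: GBP 16649.42

FCA: the seller delivers export-cleared goods to the carrier; the buyer bears costs from that point.
Already in the invoice (seller's account under FCA): inland to port, export clearance — exclude.
CIF value = FCA price + origin terminal + freight + insurance = 5084.85 + 809.71 + 9117.06 + 186.20 = 15197.82
Import duty = 353 × 0.26 = 91.78
Buyer bears: origin terminal 809.71 + freight 9117.06 + insurance 186.20 + destination terminal 1359.82 + duty 91.78 = 11564.57
Landed cost = invoice 5084.85 + 11564.57 = 16649.42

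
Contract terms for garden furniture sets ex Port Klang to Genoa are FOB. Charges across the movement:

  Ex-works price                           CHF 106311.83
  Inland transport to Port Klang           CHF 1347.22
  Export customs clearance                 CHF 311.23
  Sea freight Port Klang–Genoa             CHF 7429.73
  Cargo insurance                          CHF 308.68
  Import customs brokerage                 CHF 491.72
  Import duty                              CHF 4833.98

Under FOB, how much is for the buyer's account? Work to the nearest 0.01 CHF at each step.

Buyer's account: CHF 13064.11

FOB: the seller bears costs until goods are on board at the origin port; the buyer bears freight, insurance and all costs thereafter.
Seller's account: goods 106311.83 + inland to port 1347.22 + export clearance 311.23 = 107970.28
Buyer's account: freight 7429.73 + insurance 308.68 + brokerage 491.72 + duty 4833.98 = 13064.11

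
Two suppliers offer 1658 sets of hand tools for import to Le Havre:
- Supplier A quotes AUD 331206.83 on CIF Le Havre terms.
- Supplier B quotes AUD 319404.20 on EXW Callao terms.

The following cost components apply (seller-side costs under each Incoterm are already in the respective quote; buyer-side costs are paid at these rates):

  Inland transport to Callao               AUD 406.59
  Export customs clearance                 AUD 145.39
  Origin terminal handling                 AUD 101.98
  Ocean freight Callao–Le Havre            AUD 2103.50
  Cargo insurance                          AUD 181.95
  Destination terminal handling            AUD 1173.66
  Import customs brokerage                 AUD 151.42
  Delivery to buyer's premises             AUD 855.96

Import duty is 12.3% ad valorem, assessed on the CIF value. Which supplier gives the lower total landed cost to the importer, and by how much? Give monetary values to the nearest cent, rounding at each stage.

Supplier B is cheaper by AUD 9953.40

Supplier A (CIF):
The CIF price already equals the CIF value: 331206.83
Import duty = 331206.83 × 12.3% = 40738.44
Buyer bears (A): 1173.66 + 151.42 + 855.96 = 2181.04
Landed cost (A) = invoice 331206.83 + 2181.04 + duty 40738.44 = 374126.31
Supplier B (EXW):
CIF value = EXW price + inland to port + export clearance + origin terminal + freight + insurance = 319404.20 + 406.59 + 145.39 + 101.98 + 2103.50 + 181.95 = 322343.61
Import duty = 322343.61 × 12.3% = 39648.26
Buyer bears (B): 406.59 + 145.39 + 101.98 + 2103.50 + 181.95 + 1173.66 + 151.42 + 855.96 = 5120.45
Landed cost (B) = invoice 319404.20 + 5120.45 + duty 39648.26 = 364172.91
Difference = |374126.31 − 364172.91| = 9953.40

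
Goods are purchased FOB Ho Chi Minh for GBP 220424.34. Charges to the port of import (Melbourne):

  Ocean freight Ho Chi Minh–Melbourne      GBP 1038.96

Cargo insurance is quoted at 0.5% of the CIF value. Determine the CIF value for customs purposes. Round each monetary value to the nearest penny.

Let C be the CIF value. C = FOB price + freight + 0.5% × C
C − 0.5% × C = 220424.34 + 1038.96
0.995 × C = 221463.30
C = 221463.30 / 0.995 = 222576.18
Insurance premium = 0.5% × 222576.18 = 1112.88

CIF value: GBP 222576.18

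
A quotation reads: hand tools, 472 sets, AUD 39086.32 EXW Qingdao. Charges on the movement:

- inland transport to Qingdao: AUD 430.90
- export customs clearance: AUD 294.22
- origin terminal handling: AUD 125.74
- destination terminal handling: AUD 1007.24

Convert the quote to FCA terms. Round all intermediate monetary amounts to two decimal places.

FCA price: AUD 39811.44

Not relevant to the conversion: origin terminal, destination terminal — on the buyer under both terms; not part of either seller's price.
From EXW to FCA, the seller additionally bears: inland to port, export clearance.
FCA price = 39086.32 + 430.90 + 294.22 = 39811.44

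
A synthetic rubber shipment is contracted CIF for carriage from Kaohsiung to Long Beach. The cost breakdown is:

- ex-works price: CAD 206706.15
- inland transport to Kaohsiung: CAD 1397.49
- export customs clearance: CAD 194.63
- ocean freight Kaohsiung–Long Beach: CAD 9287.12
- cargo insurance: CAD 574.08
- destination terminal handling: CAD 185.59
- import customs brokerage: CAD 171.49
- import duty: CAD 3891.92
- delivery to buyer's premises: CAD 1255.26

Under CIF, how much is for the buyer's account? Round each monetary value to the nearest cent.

CIF: the seller pays costs through ocean freight and marine insurance to the destination port.
Seller's account: goods 206706.15 + inland to port 1397.49 + export clearance 194.63 + freight 9287.12 + insurance 574.08 = 218159.47
Buyer's account: destination terminal 185.59 + brokerage 171.49 + duty 3891.92 + delivery 1255.26 = 5504.26

Buyer's account: CAD 5504.26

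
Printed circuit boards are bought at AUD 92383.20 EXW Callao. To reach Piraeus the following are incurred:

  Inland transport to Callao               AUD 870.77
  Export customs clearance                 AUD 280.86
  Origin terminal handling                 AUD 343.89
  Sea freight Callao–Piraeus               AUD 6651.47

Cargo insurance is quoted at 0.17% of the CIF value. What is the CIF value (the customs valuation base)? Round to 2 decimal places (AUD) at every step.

Let C be the CIF value. C = EXW price + pre-shipment costs + freight + 0.17% × C
C − 0.17% × C = 92383.20 + 870.77 + 280.86 + 343.89 + 6651.47
0.9983 × C = 100530.19
C = 100530.19 / 0.9983 = 100701.38
Insurance premium = 0.17% × 100701.38 = 171.19

CIF value: AUD 100701.38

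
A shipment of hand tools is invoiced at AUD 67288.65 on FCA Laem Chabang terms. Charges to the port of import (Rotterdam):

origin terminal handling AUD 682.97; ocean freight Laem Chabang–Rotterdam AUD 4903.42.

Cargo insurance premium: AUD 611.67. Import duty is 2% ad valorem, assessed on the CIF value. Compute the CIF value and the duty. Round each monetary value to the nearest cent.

CIF value: AUD 73486.71; import duty: AUD 1469.73

CIF = FCA price + pre-shipment costs + freight + insurance
CIF = 67288.65 + 682.97 + 4903.42 + 611.67 = 73486.71
Import duty = 73486.71 × 2% = 1469.73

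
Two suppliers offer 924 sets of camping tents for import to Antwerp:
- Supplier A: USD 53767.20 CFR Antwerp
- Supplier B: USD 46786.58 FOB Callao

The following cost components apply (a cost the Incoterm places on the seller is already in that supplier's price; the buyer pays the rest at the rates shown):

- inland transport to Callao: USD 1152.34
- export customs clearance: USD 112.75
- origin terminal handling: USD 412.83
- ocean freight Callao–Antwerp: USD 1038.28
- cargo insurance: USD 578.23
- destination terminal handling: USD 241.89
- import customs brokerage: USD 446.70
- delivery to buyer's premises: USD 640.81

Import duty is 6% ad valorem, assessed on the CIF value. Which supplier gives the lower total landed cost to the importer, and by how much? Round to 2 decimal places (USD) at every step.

Supplier A (CFR):
CIF value = CFR price + insurance = 53767.20 + 578.23 = 54345.43
Import duty = 54345.43 × 6% = 3260.73
Buyer bears (A): 578.23 + 241.89 + 446.70 + 640.81 = 1907.63
Landed cost (A) = invoice 53767.20 + 1907.63 + duty 3260.73 = 58935.56
Supplier B (FOB):
CIF value = FOB price + freight + insurance = 46786.58 + 1038.28 + 578.23 = 48403.09
Import duty = 48403.09 × 6% = 2904.19
Buyer bears (B): 1038.28 + 578.23 + 241.89 + 446.70 + 640.81 = 2945.91
Landed cost (B) = invoice 46786.58 + 2945.91 + duty 2904.19 = 52636.68
Difference = |58935.56 − 52636.68| = 6298.88

Supplier B is cheaper by USD 6298.88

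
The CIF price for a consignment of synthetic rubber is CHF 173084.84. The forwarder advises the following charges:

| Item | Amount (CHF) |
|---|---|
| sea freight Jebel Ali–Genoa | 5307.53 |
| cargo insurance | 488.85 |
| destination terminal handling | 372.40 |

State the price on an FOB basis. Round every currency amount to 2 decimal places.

FOB price: CHF 167288.46

Not relevant to the conversion: destination terminal — on the buyer under both terms; not part of either seller's price.
From CIF to FOB, the seller no longer bears: freight, insurance.
FOB price = 173084.84 − 5307.53 − 488.85 = 167288.46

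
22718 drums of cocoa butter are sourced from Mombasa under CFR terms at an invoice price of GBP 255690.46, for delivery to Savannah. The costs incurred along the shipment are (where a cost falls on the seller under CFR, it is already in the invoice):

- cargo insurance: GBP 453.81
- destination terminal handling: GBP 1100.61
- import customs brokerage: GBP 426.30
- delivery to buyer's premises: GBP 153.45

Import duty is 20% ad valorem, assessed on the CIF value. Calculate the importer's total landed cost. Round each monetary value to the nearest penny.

CFR: the seller pays costs through ocean freight to the destination port, but not insurance.
CIF value = CFR price + insurance = 255690.46 + 453.81 = 256144.27
Import duty = 256144.27 × 20% = 51228.85
Buyer bears: insurance 453.81 + destination terminal 1100.61 + brokerage 426.30 + delivery 153.45 + duty 51228.85 = 53363.02
Landed cost = invoice 255690.46 + 53363.02 = 309053.48

Total landed cost: GBP 309053.48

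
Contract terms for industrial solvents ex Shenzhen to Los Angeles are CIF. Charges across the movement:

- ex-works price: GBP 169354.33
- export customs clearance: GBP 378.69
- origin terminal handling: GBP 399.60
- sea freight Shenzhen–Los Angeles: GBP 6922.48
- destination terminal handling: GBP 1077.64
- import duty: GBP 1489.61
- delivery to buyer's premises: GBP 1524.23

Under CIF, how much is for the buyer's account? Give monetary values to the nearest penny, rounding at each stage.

CIF: the seller pays costs through ocean freight and marine insurance to the destination port.
Seller's account: goods 169354.33 + export clearance 378.69 + origin terminal 399.60 + freight 6922.48 = 177055.10
Buyer's account: destination terminal 1077.64 + duty 1489.61 + delivery 1524.23 = 4091.48

Buyer's account: GBP 4091.48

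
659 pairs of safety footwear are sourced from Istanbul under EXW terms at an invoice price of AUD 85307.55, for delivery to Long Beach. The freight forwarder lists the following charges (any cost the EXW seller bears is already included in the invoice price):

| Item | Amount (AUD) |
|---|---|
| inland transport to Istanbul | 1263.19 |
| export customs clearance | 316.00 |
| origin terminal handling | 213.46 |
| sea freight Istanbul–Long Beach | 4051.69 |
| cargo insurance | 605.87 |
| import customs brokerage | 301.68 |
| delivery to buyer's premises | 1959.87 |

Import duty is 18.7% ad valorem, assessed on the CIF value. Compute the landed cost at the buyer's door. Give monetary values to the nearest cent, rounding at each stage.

EXW: the seller makes goods available at their premises; the buyer bears all onward costs.
CIF value = EXW price + inland to port + export clearance + origin terminal + freight + insurance = 85307.55 + 1263.19 + 316.00 + 213.46 + 4051.69 + 605.87 = 91757.76
Import duty = 91757.76 × 18.7% = 17158.70
Buyer bears: inland to port 1263.19 + export clearance 316.00 + origin terminal 213.46 + freight 4051.69 + insurance 605.87 + brokerage 301.68 + delivery 1959.87 + duty 17158.70 = 25870.46
Landed cost = invoice 85307.55 + 25870.46 = 111178.01

Total landed cost: AUD 111178.01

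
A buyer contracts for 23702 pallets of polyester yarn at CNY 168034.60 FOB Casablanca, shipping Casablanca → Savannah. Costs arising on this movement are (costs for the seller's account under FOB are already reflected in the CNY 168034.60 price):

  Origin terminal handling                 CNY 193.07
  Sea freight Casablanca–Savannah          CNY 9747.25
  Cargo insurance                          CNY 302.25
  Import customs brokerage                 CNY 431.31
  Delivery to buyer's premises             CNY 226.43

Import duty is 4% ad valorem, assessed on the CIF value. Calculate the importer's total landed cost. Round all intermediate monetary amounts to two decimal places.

FOB: the seller bears costs until goods are on board at the origin port; the buyer bears freight, insurance and all costs thereafter.
Already in the invoice (seller's account under FOB): origin terminal — exclude.
CIF value = FOB price + freight + insurance = 168034.60 + 9747.25 + 302.25 = 178084.10
Import duty = 178084.10 × 4% = 7123.36
Buyer bears: freight 9747.25 + insurance 302.25 + brokerage 431.31 + delivery 226.43 + duty 7123.36 = 17830.60
Landed cost = invoice 168034.60 + 17830.60 = 185865.20

Total landed cost: CNY 185865.20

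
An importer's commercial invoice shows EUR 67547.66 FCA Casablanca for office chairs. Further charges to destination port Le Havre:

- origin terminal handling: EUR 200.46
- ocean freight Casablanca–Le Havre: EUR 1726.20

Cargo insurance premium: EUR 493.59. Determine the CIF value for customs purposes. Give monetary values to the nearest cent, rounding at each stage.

CIF value: EUR 69967.91

CIF = FCA price + pre-shipment costs + freight + insurance
CIF = 67547.66 + 200.46 + 1726.20 + 493.59 = 69967.91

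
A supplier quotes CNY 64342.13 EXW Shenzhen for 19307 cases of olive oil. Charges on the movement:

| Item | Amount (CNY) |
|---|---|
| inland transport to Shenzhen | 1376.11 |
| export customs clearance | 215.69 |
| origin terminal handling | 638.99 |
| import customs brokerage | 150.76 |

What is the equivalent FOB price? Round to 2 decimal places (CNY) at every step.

FOB price: CNY 66572.92

Not relevant to the conversion: brokerage — on the buyer under both terms; not part of either seller's price.
From EXW to FOB, the seller additionally bears: inland to port, export clearance, origin terminal.
FOB price = 64342.13 + 1376.11 + 215.69 + 638.99 = 66572.92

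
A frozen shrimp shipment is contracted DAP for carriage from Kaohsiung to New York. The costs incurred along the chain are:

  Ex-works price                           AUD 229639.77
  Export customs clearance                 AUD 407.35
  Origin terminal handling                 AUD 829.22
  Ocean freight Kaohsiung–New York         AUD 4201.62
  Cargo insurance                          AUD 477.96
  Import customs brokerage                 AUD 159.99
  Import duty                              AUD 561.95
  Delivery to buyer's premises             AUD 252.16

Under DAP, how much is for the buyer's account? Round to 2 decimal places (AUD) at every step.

Buyer's account: AUD 721.94

DAP: the seller bears all costs to the named destination except import duty and clearance.
Seller's account: goods 229639.77 + export clearance 407.35 + origin terminal 829.22 + freight 4201.62 + insurance 477.96 + delivery 252.16 = 235808.08
Buyer's account: brokerage 159.99 + duty 561.95 = 721.94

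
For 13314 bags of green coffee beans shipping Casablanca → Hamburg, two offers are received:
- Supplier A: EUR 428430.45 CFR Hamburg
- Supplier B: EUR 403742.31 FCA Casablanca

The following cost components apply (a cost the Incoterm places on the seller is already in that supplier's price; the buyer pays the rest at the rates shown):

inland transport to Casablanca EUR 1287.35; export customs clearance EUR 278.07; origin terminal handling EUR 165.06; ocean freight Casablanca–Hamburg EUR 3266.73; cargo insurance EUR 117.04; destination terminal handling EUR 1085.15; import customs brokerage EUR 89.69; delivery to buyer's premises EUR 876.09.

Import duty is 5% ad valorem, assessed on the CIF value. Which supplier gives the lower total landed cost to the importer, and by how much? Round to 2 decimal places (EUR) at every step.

Supplier A (CFR):
CIF value = CFR price + insurance = 428430.45 + 117.04 = 428547.49
Import duty = 428547.49 × 5% = 21427.37
Buyer bears (A): 117.04 + 1085.15 + 89.69 + 876.09 = 2167.97
Landed cost (A) = invoice 428430.45 + 2167.97 + duty 21427.37 = 452025.79
Supplier B (FCA):
CIF value = FCA price + origin terminal + freight + insurance = 403742.31 + 165.06 + 3266.73 + 117.04 = 407291.14
Import duty = 407291.14 × 5% = 20364.56
Buyer bears (B): 165.06 + 3266.73 + 117.04 + 1085.15 + 89.69 + 876.09 = 5599.76
Landed cost (B) = invoice 403742.31 + 5599.76 + duty 20364.56 = 429706.63
Difference = |452025.79 − 429706.63| = 22319.16

Supplier B is cheaper by EUR 22319.16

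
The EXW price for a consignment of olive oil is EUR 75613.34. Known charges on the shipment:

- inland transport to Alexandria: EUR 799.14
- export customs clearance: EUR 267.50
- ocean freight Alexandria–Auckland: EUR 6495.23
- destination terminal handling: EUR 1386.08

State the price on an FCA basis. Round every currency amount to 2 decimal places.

FCA price: EUR 76679.98

Not relevant to the conversion: freight, destination terminal — on the buyer under both terms; not part of either seller's price.
From EXW to FCA, the seller additionally bears: inland to port, export clearance.
FCA price = 75613.34 + 799.14 + 267.50 = 76679.98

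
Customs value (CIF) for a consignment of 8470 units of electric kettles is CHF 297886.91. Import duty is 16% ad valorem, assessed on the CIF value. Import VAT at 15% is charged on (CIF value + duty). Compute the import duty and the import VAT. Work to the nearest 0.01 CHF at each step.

Import duty: CHF 47661.91; import VAT: CHF 51832.32

Import duty = 297886.91 × 16% = 47661.91
VAT base = CIF + duty = 297886.91 + 47661.91 = 345548.82
Import VAT = 345548.82 × 15% = 51832.32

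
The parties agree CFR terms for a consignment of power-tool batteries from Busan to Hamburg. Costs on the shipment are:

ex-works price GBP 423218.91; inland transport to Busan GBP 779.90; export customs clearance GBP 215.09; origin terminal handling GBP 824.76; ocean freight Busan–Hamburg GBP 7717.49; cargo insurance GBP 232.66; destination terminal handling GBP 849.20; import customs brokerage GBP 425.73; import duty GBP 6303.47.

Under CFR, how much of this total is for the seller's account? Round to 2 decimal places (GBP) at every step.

Seller's account: GBP 432756.15

CFR: the seller pays costs through ocean freight to the destination port, but not insurance.
Seller's account: goods 423218.91 + inland to port 779.90 + export clearance 215.09 + origin terminal 824.76 + freight 7717.49 = 432756.15
Buyer's account: insurance 232.66 + destination terminal 849.20 + brokerage 425.73 + duty 6303.47 = 7811.06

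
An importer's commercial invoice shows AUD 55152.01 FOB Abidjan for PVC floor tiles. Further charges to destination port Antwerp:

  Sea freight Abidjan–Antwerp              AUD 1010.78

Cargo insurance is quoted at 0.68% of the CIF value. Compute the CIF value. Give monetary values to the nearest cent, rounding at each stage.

CIF value: AUD 56547.31

Let C be the CIF value. C = FOB price + freight + 0.68% × C
C − 0.68% × C = 55152.01 + 1010.78
0.9932 × C = 56162.79
C = 56162.79 / 0.9932 = 56547.31
Insurance premium = 0.68% × 56547.31 = 384.52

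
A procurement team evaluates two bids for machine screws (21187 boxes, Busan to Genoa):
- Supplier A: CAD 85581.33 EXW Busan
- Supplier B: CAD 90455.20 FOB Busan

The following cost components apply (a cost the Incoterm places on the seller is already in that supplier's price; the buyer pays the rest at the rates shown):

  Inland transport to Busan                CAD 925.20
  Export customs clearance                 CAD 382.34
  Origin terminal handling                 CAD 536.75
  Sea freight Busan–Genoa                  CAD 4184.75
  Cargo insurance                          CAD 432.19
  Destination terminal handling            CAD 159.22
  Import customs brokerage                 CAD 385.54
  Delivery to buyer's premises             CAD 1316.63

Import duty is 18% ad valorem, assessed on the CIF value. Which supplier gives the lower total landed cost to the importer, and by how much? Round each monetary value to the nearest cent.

Supplier A is cheaper by CAD 3574.91

Supplier A (EXW):
CIF value = EXW price + inland to port + export clearance + origin terminal + freight + insurance = 85581.33 + 925.20 + 382.34 + 536.75 + 4184.75 + 432.19 = 92042.56
Import duty = 92042.56 × 18% = 16567.66
Buyer bears (A): 925.20 + 382.34 + 536.75 + 4184.75 + 432.19 + 159.22 + 385.54 + 1316.63 = 8322.62
Landed cost (A) = invoice 85581.33 + 8322.62 + duty 16567.66 = 110471.61
Supplier B (FOB):
CIF value = FOB price + freight + insurance = 90455.20 + 4184.75 + 432.19 = 95072.14
Import duty = 95072.14 × 18% = 17112.99
Buyer bears (B): 4184.75 + 432.19 + 159.22 + 385.54 + 1316.63 = 6478.33
Landed cost (B) = invoice 90455.20 + 6478.33 + duty 17112.99 = 114046.52
Difference = |110471.61 − 114046.52| = 3574.91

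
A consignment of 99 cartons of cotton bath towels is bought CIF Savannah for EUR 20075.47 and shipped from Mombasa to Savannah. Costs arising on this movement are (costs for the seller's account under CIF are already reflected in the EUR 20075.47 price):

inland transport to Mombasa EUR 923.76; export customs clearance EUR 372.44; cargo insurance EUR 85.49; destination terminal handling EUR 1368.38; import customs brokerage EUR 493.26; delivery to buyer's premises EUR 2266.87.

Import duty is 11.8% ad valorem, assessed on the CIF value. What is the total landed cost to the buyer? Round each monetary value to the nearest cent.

CIF: the seller pays costs through ocean freight and marine insurance to the destination port.
Already in the invoice (seller's account under CIF): inland to port, export clearance, insurance — exclude.
The CIF price already equals the CIF value: 20075.47
Import duty = 20075.47 × 11.8% = 2368.91
Buyer bears: destination terminal 1368.38 + brokerage 493.26 + delivery 2266.87 + duty 2368.91 = 6497.42
Landed cost = invoice 20075.47 + 6497.42 = 26572.89

Total landed cost: EUR 26572.89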